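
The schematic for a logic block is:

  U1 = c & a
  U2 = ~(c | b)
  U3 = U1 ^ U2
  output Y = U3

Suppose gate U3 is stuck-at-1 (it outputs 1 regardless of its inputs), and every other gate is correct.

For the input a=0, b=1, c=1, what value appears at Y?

1

Propagate with U3 forced: U1=0, U2=0, U3=1 [stuck-at-1].
So Y = 1. (Without the fault it would be 0.)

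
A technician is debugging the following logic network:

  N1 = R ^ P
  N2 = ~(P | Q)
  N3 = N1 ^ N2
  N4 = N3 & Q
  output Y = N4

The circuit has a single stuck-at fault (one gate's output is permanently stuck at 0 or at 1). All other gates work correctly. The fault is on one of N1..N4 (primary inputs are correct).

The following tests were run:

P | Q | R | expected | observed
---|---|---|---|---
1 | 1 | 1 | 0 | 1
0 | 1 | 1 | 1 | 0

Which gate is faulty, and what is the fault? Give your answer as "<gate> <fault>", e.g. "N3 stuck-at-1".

Fault-free values for test 1 (P=1, Q=1, R=1): N1=0, N2=0, N3=0, N4=0, giving Y=0. Observed 1.
Test 1: faults giving observed 1 are {N1 stuck-at-1, N2 stuck-at-1, N3 stuck-at-1, N4 stuck-at-1}.
Test 2 (P=0, Q=1, R=1): fault-free N1=1, N2=0, N3=1, N4=1 → 1; observed 0. Eliminates N1 stuck-at-1, N3 stuck-at-1, N4 stuck-at-1.
Only N2 stuck-at-1 is consistent with every test.

N2 stuck-at-1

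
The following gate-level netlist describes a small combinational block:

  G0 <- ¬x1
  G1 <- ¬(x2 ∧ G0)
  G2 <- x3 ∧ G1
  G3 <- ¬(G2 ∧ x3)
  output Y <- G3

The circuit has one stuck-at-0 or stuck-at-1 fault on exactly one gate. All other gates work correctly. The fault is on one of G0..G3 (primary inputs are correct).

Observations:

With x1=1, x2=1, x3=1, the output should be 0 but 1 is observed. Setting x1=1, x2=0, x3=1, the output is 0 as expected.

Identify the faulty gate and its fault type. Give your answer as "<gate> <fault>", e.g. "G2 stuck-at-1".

Fault-free values for test 1 (x1=1, x2=1, x3=1): G0=0, G1=1, G2=1, G3=0, giving Y=0. Observed 1.
Test 1: faults giving observed 1 are {G0 stuck-at-1, G1 stuck-at-0, G2 stuck-at-0, G3 stuck-at-1}.
Test 2 (x1=1, x2=0, x3=1): fault-free G0=0, G1=1, G2=1, G3=0 → 0; observed 0. Eliminates G1 stuck-at-0, G2 stuck-at-0, G3 stuck-at-1.
Only G0 stuck-at-1 is consistent with every test.

G0 stuck-at-1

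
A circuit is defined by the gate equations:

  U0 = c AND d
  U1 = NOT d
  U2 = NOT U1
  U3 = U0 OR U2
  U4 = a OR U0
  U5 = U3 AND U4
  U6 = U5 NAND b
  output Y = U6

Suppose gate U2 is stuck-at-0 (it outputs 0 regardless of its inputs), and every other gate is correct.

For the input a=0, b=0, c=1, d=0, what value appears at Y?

1

Propagate with U2 forced: U0=0, U1=1, U2=0 [stuck-at-0], U3=0, U4=0, U5=0, U6=1.
So Y = 1. (Same as the fault-free value — the fault is masked on this input.)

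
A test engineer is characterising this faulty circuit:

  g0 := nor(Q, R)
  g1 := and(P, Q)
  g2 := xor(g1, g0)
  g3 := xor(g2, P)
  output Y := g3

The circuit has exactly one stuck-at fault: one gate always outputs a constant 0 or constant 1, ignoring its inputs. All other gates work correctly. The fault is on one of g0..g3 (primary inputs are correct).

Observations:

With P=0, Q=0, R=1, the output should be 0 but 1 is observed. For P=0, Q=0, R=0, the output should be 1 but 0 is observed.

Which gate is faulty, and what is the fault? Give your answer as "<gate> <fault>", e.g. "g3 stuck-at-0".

Fault-free values for test 1 (P=0, Q=0, R=1): g0=0, g1=0, g2=0, g3=0, giving Y=0. Observed 1.
Test 1: faults giving observed 1 are {g0 stuck-at-1, g1 stuck-at-1, g2 stuck-at-1, g3 stuck-at-1}.
Test 2 (P=0, Q=0, R=0): fault-free g0=1, g1=0, g2=1, g3=1 → 1; observed 0. Eliminates g0 stuck-at-1, g2 stuck-at-1, g3 stuck-at-1.
Only g1 stuck-at-1 is consistent with every test.

g1 stuck-at-1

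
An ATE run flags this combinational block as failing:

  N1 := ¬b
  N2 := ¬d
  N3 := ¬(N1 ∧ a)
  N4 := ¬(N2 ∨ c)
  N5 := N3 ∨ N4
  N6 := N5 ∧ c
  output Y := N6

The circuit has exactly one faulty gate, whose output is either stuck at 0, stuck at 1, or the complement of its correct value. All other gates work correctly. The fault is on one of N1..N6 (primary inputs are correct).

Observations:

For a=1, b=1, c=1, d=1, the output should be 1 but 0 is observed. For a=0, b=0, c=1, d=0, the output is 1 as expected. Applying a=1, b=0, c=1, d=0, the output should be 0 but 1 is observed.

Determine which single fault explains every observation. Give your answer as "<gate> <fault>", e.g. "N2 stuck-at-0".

N1 inverted output

Fault-free values for test 1 (a=1, b=1, c=1, d=1): N1=0, N2=0, N3=1, N4=0, N5=1, N6=1, giving Y=1. Observed 0.
Test 1: faults giving observed 0 are {N1 stuck-at-1, N1 inverted output, N3 stuck-at-0, N3 inverted output, N5 stuck-at-0, N5 inverted output, N6 stuck-at-0, N6 inverted output}.
Test 2 (a=0, b=0, c=1, d=0): fault-free N1=1, N2=1, N3=1, N4=0, N5=1, N6=1 → 1; observed 1. Eliminates N3 stuck-at-0, N3 inverted output, N5 stuck-at-0, N5 inverted output, N6 stuck-at-0, N6 inverted output.
Test 3 (a=1, b=0, c=1, d=0): fault-free N1=1, N2=1, N3=0, N4=0, N5=0, N6=0 → 0; observed 1. Eliminates N1 stuck-at-1.
Only N1 inverted output is consistent with every test.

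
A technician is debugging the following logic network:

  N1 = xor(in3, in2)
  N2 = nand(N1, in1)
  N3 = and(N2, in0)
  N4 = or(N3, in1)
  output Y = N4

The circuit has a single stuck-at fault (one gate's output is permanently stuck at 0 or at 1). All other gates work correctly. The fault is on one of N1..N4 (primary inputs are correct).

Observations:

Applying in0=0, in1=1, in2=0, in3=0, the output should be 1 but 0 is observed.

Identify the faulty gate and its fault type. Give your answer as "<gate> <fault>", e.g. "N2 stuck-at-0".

N4 stuck-at-0

Fault-free values for test 1 (in0=0, in1=1, in2=0, in3=0): N1=0, N2=1, N3=0, N4=1, giving Y=1. Observed 0.
Test 1: faults giving observed 0 are {N4 stuck-at-0}.
Only N4 stuck-at-0 is consistent with every test.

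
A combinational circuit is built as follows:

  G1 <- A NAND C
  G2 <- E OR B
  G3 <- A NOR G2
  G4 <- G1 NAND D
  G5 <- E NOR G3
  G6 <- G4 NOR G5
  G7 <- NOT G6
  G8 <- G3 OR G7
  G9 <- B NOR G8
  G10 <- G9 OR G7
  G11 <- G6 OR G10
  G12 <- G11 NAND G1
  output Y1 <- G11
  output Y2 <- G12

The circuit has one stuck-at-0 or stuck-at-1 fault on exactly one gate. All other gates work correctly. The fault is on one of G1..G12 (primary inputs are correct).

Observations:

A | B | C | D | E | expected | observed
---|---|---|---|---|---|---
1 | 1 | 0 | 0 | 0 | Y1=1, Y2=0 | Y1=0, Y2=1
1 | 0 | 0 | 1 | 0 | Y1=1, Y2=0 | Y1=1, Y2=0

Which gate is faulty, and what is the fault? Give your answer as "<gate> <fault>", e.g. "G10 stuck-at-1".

Fault-free values for test 1 (A=1, B=1, C=0, D=0, E=0): G1=1, G2=1, G3=0, G4=1, G5=1, G6=0, G7=1, G8=1, G9=0, G10=1, G11=1, G12=0, giving Y1=1, Y2=0. Observed Y1=0, Y2=1.
Test 1: faults giving observed Y1=0, Y2=1 are {G7 stuck-at-0, G10 stuck-at-0, G11 stuck-at-0}.
Test 2 (A=1, B=0, C=0, D=1, E=0): fault-free G1=1, G2=0, G3=0, G4=0, G5=1, G6=0, G7=1, G8=1, G9=0, G10=1, G11=1, G12=0 → Y1=1, Y2=0; observed Y1=1, Y2=0. Eliminates G10 stuck-at-0, G11 stuck-at-0.
Only G7 stuck-at-0 is consistent with every test.

G7 stuck-at-0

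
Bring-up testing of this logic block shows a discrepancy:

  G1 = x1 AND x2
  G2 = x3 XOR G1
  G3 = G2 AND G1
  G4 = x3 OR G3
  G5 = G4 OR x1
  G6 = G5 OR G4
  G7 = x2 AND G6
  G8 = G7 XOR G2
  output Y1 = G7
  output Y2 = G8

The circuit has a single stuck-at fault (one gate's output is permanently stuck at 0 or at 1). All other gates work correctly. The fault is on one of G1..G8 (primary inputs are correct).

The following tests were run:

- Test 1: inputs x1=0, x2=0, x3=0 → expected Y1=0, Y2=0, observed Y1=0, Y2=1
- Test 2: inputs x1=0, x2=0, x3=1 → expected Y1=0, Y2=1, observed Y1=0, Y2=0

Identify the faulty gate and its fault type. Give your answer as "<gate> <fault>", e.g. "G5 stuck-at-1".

Fault-free values for test 1 (x1=0, x2=0, x3=0): G1=0, G2=0, G3=0, G4=0, G5=0, G6=0, G7=0, G8=0, giving Y1=0, Y2=0. Observed Y1=0, Y2=1.
Test 1: faults giving observed Y1=0, Y2=1 are {G1 stuck-at-1, G2 stuck-at-1, G8 stuck-at-1}.
Test 2 (x1=0, x2=0, x3=1): fault-free G1=0, G2=1, G3=0, G4=1, G5=1, G6=1, G7=0, G8=1 → Y1=0, Y2=1; observed Y1=0, Y2=0. Eliminates G2 stuck-at-1, G8 stuck-at-1.
Only G1 stuck-at-1 is consistent with every test.

G1 stuck-at-1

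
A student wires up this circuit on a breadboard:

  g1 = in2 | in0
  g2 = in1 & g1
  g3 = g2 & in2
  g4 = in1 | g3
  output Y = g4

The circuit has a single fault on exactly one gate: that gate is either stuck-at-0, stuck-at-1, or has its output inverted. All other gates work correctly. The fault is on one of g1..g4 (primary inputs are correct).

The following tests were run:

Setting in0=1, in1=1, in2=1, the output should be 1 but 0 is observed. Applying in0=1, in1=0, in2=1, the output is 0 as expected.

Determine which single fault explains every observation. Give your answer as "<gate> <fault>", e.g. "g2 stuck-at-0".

g4 stuck-at-0

Fault-free values for test 1 (in0=1, in1=1, in2=1): g1=1, g2=1, g3=1, g4=1, giving Y=1. Observed 0.
Test 1: faults giving observed 0 are {g4 stuck-at-0, g4 inverted output}.
Test 2 (in0=1, in1=0, in2=1): fault-free g1=1, g2=0, g3=0, g4=0 → 0; observed 0. Eliminates g4 inverted output.
Only g4 stuck-at-0 is consistent with every test.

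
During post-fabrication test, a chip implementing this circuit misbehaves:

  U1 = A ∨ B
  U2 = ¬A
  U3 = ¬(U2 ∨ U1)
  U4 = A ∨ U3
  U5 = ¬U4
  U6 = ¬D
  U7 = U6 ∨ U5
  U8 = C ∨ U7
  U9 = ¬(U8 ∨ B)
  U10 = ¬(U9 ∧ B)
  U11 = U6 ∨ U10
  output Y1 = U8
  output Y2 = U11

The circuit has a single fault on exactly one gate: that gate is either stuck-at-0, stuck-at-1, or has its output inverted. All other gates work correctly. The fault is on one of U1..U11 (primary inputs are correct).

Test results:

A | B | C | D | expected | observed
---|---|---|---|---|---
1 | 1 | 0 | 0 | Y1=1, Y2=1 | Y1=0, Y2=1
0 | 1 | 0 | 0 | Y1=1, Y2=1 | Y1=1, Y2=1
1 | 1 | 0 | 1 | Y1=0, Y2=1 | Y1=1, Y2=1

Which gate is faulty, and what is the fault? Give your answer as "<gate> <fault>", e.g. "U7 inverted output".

Fault-free values for test 1 (A=1, B=1, C=0, D=0): U1=1, U2=0, U3=0, U4=1, U5=0, U6=1, U7=1, U8=1, U9=0, U10=1, U11=1, giving Y1=1, Y2=1. Observed Y1=0, Y2=1.
Test 1: faults giving observed Y1=0, Y2=1 are {U6 stuck-at-0, U6 inverted output, U7 stuck-at-0, U7 inverted output, U8 stuck-at-0, U8 inverted output}.
Test 2 (A=0, B=1, C=0, D=0): fault-free U1=1, U2=1, U3=0, U4=0, U5=1, U6=1, U7=1, U8=1, U9=0, U10=1, U11=1 → Y1=1, Y2=1; observed Y1=1, Y2=1. Eliminates U7 stuck-at-0, U7 inverted output, U8 stuck-at-0, U8 inverted output.
Test 3 (A=1, B=1, C=0, D=1): fault-free U1=1, U2=0, U3=0, U4=1, U5=0, U6=0, U7=0, U8=0, U9=0, U10=1, U11=1 → Y1=0, Y2=1; observed Y1=1, Y2=1. Eliminates U6 stuck-at-0.
Only U6 inverted output is consistent with every test.

U6 inverted output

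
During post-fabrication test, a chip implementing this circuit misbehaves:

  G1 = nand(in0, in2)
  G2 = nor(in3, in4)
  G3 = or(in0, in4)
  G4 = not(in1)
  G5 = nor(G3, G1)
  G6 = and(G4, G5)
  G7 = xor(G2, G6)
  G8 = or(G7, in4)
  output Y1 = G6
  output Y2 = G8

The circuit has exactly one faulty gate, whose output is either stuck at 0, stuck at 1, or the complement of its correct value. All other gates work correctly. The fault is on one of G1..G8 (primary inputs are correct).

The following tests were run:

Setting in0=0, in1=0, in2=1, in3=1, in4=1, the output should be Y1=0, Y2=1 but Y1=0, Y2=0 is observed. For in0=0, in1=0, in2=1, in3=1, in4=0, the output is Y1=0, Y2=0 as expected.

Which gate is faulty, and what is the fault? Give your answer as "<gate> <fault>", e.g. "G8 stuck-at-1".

Fault-free values for test 1 (in0=0, in1=0, in2=1, in3=1, in4=1): G1=1, G2=0, G3=1, G4=1, G5=0, G6=0, G7=0, G8=1, giving Y1=0, Y2=1. Observed Y1=0, Y2=0.
Test 1: faults giving observed Y1=0, Y2=0 are {G8 stuck-at-0, G8 inverted output}.
Test 2 (in0=0, in1=0, in2=1, in3=1, in4=0): fault-free G1=1, G2=0, G3=0, G4=1, G5=0, G6=0, G7=0, G8=0 → Y1=0, Y2=0; observed Y1=0, Y2=0. Eliminates G8 inverted output.
Only G8 stuck-at-0 is consistent with every test.

G8 stuck-at-0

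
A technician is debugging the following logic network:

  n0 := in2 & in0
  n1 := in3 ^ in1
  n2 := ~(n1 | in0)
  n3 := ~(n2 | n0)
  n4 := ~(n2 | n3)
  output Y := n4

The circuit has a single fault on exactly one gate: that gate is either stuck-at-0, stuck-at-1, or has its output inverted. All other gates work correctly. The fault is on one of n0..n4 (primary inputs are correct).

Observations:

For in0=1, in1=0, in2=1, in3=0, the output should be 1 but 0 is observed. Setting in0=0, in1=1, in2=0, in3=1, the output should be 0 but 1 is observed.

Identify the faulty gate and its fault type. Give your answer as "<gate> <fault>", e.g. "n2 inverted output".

n4 inverted output

Fault-free values for test 1 (in0=1, in1=0, in2=1, in3=0): n0=1, n1=0, n2=0, n3=0, n4=1, giving Y=1. Observed 0.
Test 1: faults giving observed 0 are {n0 stuck-at-0, n0 inverted output, n2 stuck-at-1, n2 inverted output, n3 stuck-at-1, n3 inverted output, n4 stuck-at-0, n4 inverted output}.
Test 2 (in0=0, in1=1, in2=0, in3=1): fault-free n0=0, n1=0, n2=1, n3=0, n4=0 → 0; observed 1. Eliminates n0 stuck-at-0, n0 inverted output, n2 stuck-at-1, n2 inverted output, n3 stuck-at-1, n3 inverted output, n4 stuck-at-0.
Only n4 inverted output is consistent with every test.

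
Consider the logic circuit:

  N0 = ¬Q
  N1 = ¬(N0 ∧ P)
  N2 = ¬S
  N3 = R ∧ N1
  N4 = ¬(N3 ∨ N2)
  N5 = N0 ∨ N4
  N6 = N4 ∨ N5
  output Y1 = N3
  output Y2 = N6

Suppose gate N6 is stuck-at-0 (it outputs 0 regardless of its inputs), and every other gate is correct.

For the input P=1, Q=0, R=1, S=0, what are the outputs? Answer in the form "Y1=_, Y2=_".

Propagate with N6 forced: N0=1, N1=0, N2=1, N3=0, N4=0, N5=1, N6=0 [stuck-at-0].
So the outputs are Y1=0, Y2=0. (Without the fault they would be Y1=0, Y2=1.)

Y1=0, Y2=0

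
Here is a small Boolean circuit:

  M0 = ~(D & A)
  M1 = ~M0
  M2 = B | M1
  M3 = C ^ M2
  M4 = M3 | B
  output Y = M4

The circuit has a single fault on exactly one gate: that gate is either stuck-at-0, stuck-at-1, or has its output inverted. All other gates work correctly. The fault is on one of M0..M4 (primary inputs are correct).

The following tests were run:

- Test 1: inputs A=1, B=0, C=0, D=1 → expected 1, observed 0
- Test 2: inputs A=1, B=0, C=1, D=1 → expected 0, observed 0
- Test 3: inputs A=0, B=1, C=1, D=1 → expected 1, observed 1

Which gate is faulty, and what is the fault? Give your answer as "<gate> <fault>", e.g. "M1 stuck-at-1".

M3 stuck-at-0

Fault-free values for test 1 (A=1, B=0, C=0, D=1): M0=0, M1=1, M2=1, M3=1, M4=1, giving Y=1. Observed 0.
Test 1: faults giving observed 0 are {M0 stuck-at-1, M0 inverted output, M1 stuck-at-0, M1 inverted output, M2 stuck-at-0, M2 inverted output, M3 stuck-at-0, M3 inverted output, M4 stuck-at-0, M4 inverted output}.
Test 2 (A=1, B=0, C=1, D=1): fault-free M0=0, M1=1, M2=1, M3=0, M4=0 → 0; observed 0. Eliminates M0 stuck-at-1, M0 inverted output, M1 stuck-at-0, M1 inverted output, M2 stuck-at-0, M2 inverted output, M3 inverted output, M4 inverted output.
Test 3 (A=0, B=1, C=1, D=1): fault-free M0=1, M1=0, M2=1, M3=0, M4=1 → 1; observed 1. Eliminates M4 stuck-at-0.
Only M3 stuck-at-0 is consistent with every test.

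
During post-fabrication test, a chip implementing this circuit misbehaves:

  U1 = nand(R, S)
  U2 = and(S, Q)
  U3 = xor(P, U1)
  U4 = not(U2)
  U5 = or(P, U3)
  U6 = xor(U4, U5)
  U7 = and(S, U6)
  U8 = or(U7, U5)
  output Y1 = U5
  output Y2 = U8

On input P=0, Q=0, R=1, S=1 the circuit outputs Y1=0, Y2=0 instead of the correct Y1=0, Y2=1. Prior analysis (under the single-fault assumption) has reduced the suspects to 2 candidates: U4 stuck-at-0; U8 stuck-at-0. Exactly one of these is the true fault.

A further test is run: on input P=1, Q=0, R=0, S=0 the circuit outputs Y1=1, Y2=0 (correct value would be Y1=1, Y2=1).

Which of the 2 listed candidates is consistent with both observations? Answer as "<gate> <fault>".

U8 stuck-at-0

Evaluate each candidate on input P=1, Q=0, R=0, S=0:
  U4 stuck-at-0: U1=1, U2=0, U3=0, U4=0 [stuck-at-0], U5=1, U6=1, U7=0, U8=1 → Y1=1, Y2=1 — eliminated
  U8 stuck-at-0: U1=1, U2=0, U3=0, U4=1, U5=1, U6=0, U7=0, U8=0 [stuck-at-0] → Y1=1, Y2=0 — matches
Only U8 stuck-at-0 reproduces the observed Y1=1, Y2=0.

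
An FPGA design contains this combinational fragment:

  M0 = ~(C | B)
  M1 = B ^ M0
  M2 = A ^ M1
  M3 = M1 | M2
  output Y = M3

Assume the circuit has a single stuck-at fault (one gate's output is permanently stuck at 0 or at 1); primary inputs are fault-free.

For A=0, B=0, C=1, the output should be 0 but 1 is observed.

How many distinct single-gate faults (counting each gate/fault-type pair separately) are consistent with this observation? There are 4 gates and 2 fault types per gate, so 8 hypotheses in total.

Fault-free: M0=0, M1=0, M2=0, M3=0 → 0. Observed 1.
  M0 stuck-at-0: output 0 ✗
  M0 stuck-at-1: output 1 ✓
  M1 stuck-at-0: output 0 ✗
  M1 stuck-at-1: output 1 ✓
  M2 stuck-at-0: output 0 ✗
  M2 stuck-at-1: output 1 ✓
  M3 stuck-at-0: output 0 ✗
  M3 stuck-at-1: output 1 ✓
Consistent faults: {M0 stuck-at-1, M1 stuck-at-1, M2 stuck-at-1, M3 stuck-at-1} — 4 in all.

4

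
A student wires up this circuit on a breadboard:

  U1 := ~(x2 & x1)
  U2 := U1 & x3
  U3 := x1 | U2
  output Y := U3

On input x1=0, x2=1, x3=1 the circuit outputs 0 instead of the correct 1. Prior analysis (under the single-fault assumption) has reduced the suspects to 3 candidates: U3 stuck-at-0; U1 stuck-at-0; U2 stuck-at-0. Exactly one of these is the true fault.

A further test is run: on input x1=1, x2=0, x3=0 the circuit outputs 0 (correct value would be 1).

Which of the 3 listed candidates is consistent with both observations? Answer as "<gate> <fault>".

Evaluate each candidate on input x1=1, x2=0, x3=0:
  U3 stuck-at-0: U1=1, U2=0, U3=0 [stuck-at-0] → 0 — matches
  U1 stuck-at-0: U1=0 [stuck-at-0], U2=0, U3=1 → 1 — eliminated
  U2 stuck-at-0: U1=1, U2=0 [stuck-at-0], U3=1 → 1 — eliminated
Only U3 stuck-at-0 reproduces the observed 0.

U3 stuck-at-0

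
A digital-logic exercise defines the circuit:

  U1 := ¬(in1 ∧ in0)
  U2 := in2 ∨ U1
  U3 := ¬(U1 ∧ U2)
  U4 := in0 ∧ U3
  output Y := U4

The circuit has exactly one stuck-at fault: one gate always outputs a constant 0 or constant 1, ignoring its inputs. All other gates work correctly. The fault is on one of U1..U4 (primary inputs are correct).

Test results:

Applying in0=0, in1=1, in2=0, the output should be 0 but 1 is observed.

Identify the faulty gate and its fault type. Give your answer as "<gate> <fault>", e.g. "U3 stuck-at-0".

U4 stuck-at-1

Fault-free values for test 1 (in0=0, in1=1, in2=0): U1=1, U2=1, U3=0, U4=0, giving Y=0. Observed 1.
Test 1: faults giving observed 1 are {U4 stuck-at-1}.
Only U4 stuck-at-1 is consistent with every test.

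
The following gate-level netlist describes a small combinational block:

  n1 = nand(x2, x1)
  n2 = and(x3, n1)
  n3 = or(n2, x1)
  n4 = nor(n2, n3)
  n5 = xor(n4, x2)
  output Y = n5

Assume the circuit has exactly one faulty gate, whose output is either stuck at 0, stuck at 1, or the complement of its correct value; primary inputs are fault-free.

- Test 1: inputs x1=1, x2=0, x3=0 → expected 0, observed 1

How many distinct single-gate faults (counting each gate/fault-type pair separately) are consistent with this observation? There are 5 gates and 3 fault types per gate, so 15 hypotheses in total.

Fault-free: n1=1, n2=0, n3=1, n4=0, n5=0 → 0. Observed 1.
  n1: none of the 3 fault types match ✗
  n2: none of the 3 fault types match ✗
  n3: stuck-at-0, inverted output ✓; others ✗
  n4: stuck-at-1, inverted output ✓; others ✗
  n5: stuck-at-1, inverted output ✓; others ✗
Consistent faults: {n3 stuck-at-0, n3 inverted output, n4 stuck-at-1, n4 inverted output, n5 stuck-at-1, n5 inverted output} — 6 in all.

6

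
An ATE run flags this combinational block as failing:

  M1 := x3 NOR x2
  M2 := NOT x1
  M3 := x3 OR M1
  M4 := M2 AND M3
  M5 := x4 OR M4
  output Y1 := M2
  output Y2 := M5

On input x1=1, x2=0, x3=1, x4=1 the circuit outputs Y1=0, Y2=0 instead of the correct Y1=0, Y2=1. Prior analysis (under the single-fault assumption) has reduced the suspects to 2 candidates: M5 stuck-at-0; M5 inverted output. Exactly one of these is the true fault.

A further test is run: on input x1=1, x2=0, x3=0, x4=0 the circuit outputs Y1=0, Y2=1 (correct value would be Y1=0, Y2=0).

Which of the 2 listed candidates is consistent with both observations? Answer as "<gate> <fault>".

M5 inverted output

Evaluate each candidate on input x1=1, x2=0, x3=0, x4=0:
  M5 stuck-at-0: M1=1, M2=0, M3=1, M4=0, M5=0 [stuck-at-0] → Y1=0, Y2=0 — eliminated
  M5 inverted output: M1=1, M2=0, M3=1, M4=0, M5=1 [inverted output] → Y1=0, Y2=1 — matches
Only M5 inverted output reproduces the observed Y1=0, Y2=1.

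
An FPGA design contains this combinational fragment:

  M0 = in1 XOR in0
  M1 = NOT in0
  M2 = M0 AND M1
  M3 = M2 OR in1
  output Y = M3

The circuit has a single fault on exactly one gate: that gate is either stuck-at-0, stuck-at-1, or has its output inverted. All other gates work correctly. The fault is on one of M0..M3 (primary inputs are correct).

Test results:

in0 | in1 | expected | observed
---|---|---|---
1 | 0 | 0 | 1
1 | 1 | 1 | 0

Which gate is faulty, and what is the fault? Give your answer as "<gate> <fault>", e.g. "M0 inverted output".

Fault-free values for test 1 (in0=1, in1=0): M0=1, M1=0, M2=0, M3=0, giving Y=0. Observed 1.
Test 1: faults giving observed 1 are {M1 stuck-at-1, M1 inverted output, M2 stuck-at-1, M2 inverted output, M3 stuck-at-1, M3 inverted output}.
Test 2 (in0=1, in1=1): fault-free M0=0, M1=0, M2=0, M3=1 → 1; observed 0. Eliminates M1 stuck-at-1, M1 inverted output, M2 stuck-at-1, M2 inverted output, M3 stuck-at-1.
Only M3 inverted output is consistent with every test.

M3 inverted output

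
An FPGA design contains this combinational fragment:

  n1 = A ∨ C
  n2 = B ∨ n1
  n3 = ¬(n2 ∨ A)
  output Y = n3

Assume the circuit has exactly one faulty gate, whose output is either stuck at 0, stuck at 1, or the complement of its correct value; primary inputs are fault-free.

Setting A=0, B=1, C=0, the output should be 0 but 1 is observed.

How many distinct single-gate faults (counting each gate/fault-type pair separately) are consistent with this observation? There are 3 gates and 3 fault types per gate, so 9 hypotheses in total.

4

Fault-free: n1=0, n2=1, n3=0 → 0. Observed 1.
  n1 stuck-at-0: output 0 ✗
  n1 stuck-at-1: output 0 ✗
  n1 inverted output: output 0 ✗
  n2 stuck-at-0: output 1 ✓
  n2 stuck-at-1: output 0 ✗
  n2 inverted output: output 1 ✓
  n3 stuck-at-0: output 0 ✗
  n3 stuck-at-1: output 1 ✓
  n3 inverted output: output 1 ✓
Consistent faults: {n2 stuck-at-0, n2 inverted output, n3 stuck-at-1, n3 inverted output} — 4 in all.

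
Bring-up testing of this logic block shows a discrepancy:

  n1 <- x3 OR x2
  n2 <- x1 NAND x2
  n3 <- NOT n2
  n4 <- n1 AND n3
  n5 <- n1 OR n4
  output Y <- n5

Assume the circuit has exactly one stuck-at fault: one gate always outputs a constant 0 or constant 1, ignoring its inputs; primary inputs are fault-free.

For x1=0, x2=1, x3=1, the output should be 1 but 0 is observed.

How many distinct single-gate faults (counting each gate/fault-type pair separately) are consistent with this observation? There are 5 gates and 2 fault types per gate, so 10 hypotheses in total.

2

Fault-free: n1=1, n2=1, n3=0, n4=0, n5=1 → 1. Observed 0.
  n1 stuck-at-0: output 0 ✓
  n1 stuck-at-1: output 1 ✗
  n2 stuck-at-0: output 1 ✗
  n2 stuck-at-1: output 1 ✗
  n3 stuck-at-0: output 1 ✗
  n3 stuck-at-1: output 1 ✗
  n4 stuck-at-0: output 1 ✗
  n4 stuck-at-1: output 1 ✗
  n5 stuck-at-0: output 0 ✓
  n5 stuck-at-1: output 1 ✗
Consistent faults: {n1 stuck-at-0, n5 stuck-at-0} — 2 in all.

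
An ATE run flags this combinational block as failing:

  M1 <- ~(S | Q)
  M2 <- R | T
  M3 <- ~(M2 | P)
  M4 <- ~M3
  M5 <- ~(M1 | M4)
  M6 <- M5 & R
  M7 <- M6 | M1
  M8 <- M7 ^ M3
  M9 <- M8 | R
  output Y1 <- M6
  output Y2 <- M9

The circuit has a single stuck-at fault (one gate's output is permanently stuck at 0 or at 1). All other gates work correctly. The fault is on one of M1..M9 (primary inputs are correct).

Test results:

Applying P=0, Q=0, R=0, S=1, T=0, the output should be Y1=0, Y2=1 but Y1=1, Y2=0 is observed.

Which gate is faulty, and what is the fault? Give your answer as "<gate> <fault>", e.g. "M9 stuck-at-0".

M6 stuck-at-1

Fault-free values for test 1 (P=0, Q=0, R=0, S=1, T=0): M1=0, M2=0, M3=1, M4=0, M5=1, M6=0, M7=0, M8=1, M9=1, giving Y1=0, Y2=1. Observed Y1=1, Y2=0.
Test 1: faults giving observed Y1=1, Y2=0 are {M6 stuck-at-1}.
Only M6 stuck-at-1 is consistent with every test.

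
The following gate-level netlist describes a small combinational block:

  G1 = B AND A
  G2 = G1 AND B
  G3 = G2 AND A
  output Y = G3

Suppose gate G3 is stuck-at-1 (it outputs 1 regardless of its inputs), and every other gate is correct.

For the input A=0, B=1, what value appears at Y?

Propagate with G3 forced: G1=0, G2=0, G3=1 [stuck-at-1].
So Y = 1. (Without the fault it would be 0.)

1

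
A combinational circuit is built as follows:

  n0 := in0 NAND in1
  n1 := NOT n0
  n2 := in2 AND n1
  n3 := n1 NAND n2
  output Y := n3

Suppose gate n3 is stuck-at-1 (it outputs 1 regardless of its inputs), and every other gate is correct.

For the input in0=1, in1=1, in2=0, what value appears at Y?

Propagate with n3 forced: n0=0, n1=1, n2=0, n3=1 [stuck-at-1].
So Y = 1. (Same as the fault-free value — the fault is masked on this input.)

1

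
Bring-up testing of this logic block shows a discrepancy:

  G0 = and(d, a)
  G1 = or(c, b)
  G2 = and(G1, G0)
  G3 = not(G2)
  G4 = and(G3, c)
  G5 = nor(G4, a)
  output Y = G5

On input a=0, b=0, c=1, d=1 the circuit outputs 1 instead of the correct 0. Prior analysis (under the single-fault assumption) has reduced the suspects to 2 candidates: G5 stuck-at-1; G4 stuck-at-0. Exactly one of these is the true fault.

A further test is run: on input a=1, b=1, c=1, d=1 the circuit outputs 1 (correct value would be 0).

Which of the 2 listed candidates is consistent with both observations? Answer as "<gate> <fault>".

G5 stuck-at-1

Evaluate each candidate on input a=1, b=1, c=1, d=1:
  G5 stuck-at-1: G0=1, G1=1, G2=1, G3=0, G4=0, G5=1 [stuck-at-1] → 1 — matches
  G4 stuck-at-0: G0=1, G1=1, G2=1, G3=0, G4=0 [stuck-at-0], G5=0 → 0 — eliminated
Only G5 stuck-at-1 reproduces the observed 1.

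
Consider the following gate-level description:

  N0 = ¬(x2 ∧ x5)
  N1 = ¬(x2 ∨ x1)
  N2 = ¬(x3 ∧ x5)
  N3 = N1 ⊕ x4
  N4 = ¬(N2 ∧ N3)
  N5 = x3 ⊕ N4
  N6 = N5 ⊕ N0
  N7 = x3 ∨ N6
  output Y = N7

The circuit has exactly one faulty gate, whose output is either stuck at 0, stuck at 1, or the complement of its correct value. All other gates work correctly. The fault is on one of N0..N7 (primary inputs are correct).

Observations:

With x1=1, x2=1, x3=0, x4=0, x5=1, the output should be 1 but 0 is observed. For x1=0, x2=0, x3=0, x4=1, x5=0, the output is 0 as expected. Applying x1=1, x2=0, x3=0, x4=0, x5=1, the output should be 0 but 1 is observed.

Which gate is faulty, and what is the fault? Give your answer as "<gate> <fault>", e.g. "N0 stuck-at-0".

N1 stuck-at-1

Fault-free values for test 1 (x1=1, x2=1, x3=0, x4=0, x5=1): N0=0, N1=0, N2=1, N3=0, N4=1, N5=1, N6=1, N7=1, giving Y=1. Observed 0.
Test 1: faults giving observed 0 are {N0 stuck-at-1, N0 inverted output, N1 stuck-at-1, N1 inverted output, N3 stuck-at-1, N3 inverted output, N4 stuck-at-0, N4 inverted output, N5 stuck-at-0, N5 inverted output, N6 stuck-at-0, N6 inverted output, N7 stuck-at-0, N7 inverted output}.
Test 2 (x1=0, x2=0, x3=0, x4=1, x5=0): fault-free N0=1, N1=1, N2=1, N3=0, N4=1, N5=1, N6=0, N7=0 → 0; observed 0. Eliminates N0 inverted output, N1 inverted output, N3 stuck-at-1, N3 inverted output, N4 stuck-at-0, N4 inverted output, N5 stuck-at-0, N5 inverted output, N6 inverted output, N7 inverted output.
Test 3 (x1=1, x2=0, x3=0, x4=0, x5=1): fault-free N0=1, N1=0, N2=1, N3=0, N4=1, N5=1, N6=0, N7=0 → 0; observed 1. Eliminates N0 stuck-at-1, N6 stuck-at-0, N7 stuck-at-0.
Only N1 stuck-at-1 is consistent with every test.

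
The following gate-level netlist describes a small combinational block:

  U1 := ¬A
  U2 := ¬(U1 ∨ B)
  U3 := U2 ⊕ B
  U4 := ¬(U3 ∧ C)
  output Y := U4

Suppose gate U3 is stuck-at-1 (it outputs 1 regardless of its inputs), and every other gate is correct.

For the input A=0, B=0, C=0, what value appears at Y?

1

Propagate with U3 forced: U1=1, U2=0, U3=1 [stuck-at-1], U4=1.
So Y = 1. (Same as the fault-free value — the fault is masked on this input.)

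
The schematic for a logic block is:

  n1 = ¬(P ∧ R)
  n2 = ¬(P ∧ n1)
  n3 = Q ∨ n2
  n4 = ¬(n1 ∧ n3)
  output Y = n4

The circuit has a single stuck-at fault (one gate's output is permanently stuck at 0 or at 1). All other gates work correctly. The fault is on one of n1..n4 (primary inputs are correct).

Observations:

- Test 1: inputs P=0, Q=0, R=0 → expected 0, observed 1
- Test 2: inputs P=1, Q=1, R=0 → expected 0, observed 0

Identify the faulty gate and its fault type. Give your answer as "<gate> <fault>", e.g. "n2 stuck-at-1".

Fault-free values for test 1 (P=0, Q=0, R=0): n1=1, n2=1, n3=1, n4=0, giving Y=0. Observed 1.
Test 1: faults giving observed 1 are {n1 stuck-at-0, n2 stuck-at-0, n3 stuck-at-0, n4 stuck-at-1}.
Test 2 (P=1, Q=1, R=0): fault-free n1=1, n2=0, n3=1, n4=0 → 0; observed 0. Eliminates n1 stuck-at-0, n3 stuck-at-0, n4 stuck-at-1.
Only n2 stuck-at-0 is consistent with every test.

n2 stuck-at-0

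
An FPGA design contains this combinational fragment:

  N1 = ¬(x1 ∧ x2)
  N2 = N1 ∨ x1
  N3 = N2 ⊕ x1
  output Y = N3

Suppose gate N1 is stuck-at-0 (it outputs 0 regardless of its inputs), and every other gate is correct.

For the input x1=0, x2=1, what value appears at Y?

0

Propagate with N1 forced: N1=0 [stuck-at-0], N2=0, N3=0.
So Y = 0. (Without the fault it would be 1.)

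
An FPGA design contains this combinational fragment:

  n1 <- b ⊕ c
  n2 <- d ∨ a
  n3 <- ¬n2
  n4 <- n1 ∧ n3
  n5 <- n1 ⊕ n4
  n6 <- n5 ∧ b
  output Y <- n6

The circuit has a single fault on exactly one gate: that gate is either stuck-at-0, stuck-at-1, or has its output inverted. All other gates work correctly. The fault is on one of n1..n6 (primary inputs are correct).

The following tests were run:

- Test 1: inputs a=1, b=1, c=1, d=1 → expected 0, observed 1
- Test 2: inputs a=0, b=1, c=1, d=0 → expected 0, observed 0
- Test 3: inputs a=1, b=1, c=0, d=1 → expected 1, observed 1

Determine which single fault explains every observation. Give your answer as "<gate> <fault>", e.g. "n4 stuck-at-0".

n1 stuck-at-1

Fault-free values for test 1 (a=1, b=1, c=1, d=1): n1=0, n2=1, n3=0, n4=0, n5=0, n6=0, giving Y=0. Observed 1.
Test 1: faults giving observed 1 are {n1 stuck-at-1, n1 inverted output, n4 stuck-at-1, n4 inverted output, n5 stuck-at-1, n5 inverted output, n6 stuck-at-1, n6 inverted output}.
Test 2 (a=0, b=1, c=1, d=0): fault-free n1=0, n2=0, n3=1, n4=0, n5=0, n6=0 → 0; observed 0. Eliminates n4 stuck-at-1, n4 inverted output, n5 stuck-at-1, n5 inverted output, n6 stuck-at-1, n6 inverted output.
Test 3 (a=1, b=1, c=0, d=1): fault-free n1=1, n2=1, n3=0, n4=0, n5=1, n6=1 → 1; observed 1. Eliminates n1 inverted output.
Only n1 stuck-at-1 is consistent with every test.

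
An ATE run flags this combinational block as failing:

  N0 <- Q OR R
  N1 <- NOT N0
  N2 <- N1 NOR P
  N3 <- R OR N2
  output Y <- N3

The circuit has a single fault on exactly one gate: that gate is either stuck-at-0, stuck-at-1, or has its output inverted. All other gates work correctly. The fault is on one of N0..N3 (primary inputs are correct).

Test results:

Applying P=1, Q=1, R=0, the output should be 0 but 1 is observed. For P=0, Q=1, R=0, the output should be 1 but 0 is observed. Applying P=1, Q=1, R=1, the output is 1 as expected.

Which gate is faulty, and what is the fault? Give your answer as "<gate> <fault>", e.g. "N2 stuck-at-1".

N2 inverted output

Fault-free values for test 1 (P=1, Q=1, R=0): N0=1, N1=0, N2=0, N3=0, giving Y=0. Observed 1.
Test 1: faults giving observed 1 are {N2 stuck-at-1, N2 inverted output, N3 stuck-at-1, N3 inverted output}.
Test 2 (P=0, Q=1, R=0): fault-free N0=1, N1=0, N2=1, N3=1 → 1; observed 0. Eliminates N2 stuck-at-1, N3 stuck-at-1.
Test 3 (P=1, Q=1, R=1): fault-free N0=1, N1=0, N2=0, N3=1 → 1; observed 1. Eliminates N3 inverted output.
Only N2 inverted output is consistent with every test.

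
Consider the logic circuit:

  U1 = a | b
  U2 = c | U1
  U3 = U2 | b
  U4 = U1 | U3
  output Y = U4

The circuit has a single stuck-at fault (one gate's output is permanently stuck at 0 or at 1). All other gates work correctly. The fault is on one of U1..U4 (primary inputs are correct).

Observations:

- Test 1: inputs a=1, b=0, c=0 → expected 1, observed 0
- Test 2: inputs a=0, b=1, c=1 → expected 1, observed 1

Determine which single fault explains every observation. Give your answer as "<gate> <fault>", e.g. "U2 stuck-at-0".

U1 stuck-at-0

Fault-free values for test 1 (a=1, b=0, c=0): U1=1, U2=1, U3=1, U4=1, giving Y=1. Observed 0.
Test 1: faults giving observed 0 are {U1 stuck-at-0, U4 stuck-at-0}.
Test 2 (a=0, b=1, c=1): fault-free U1=1, U2=1, U3=1, U4=1 → 1; observed 1. Eliminates U4 stuck-at-0.
Only U1 stuck-at-0 is consistent with every test.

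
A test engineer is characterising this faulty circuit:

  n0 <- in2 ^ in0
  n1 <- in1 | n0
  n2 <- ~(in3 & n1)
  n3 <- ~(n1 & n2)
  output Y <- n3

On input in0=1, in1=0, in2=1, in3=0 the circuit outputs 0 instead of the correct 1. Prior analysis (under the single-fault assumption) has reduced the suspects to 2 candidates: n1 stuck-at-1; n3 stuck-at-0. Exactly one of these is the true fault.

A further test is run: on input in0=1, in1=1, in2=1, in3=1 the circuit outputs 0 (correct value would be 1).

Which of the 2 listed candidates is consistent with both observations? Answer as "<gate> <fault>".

Evaluate each candidate on input in0=1, in1=1, in2=1, in3=1:
  n1 stuck-at-1: n0=0, n1=1 [stuck-at-1], n2=0, n3=1 → 1 — eliminated
  n3 stuck-at-0: n0=0, n1=1, n2=0, n3=0 [stuck-at-0] → 0 — matches
Only n3 stuck-at-0 reproduces the observed 0.

n3 stuck-at-0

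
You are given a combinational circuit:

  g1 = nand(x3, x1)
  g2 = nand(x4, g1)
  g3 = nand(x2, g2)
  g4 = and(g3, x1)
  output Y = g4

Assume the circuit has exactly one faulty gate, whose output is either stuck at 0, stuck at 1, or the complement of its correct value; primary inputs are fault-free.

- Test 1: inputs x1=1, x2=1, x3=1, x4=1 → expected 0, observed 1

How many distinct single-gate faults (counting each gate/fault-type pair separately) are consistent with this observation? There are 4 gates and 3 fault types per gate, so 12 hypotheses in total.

8

Fault-free: g1=0, g2=1, g3=0, g4=0 → 0. Observed 1.
  g1 stuck-at-0: output 0 ✗
  g1 stuck-at-1: output 1 ✓
  g1 inverted output: output 1 ✓
  g2 stuck-at-0: output 1 ✓
  g2 stuck-at-1: output 0 ✗
  g2 inverted output: output 1 ✓
  g3 stuck-at-0: output 0 ✗
  g3 stuck-at-1: output 1 ✓
  g3 inverted output: output 1 ✓
  g4 stuck-at-0: output 0 ✗
  g4 stuck-at-1: output 1 ✓
  g4 inverted output: output 1 ✓
Consistent faults: {g1 stuck-at-1, g1 inverted output, g2 stuck-at-0, g2 inverted output, g3 stuck-at-1, g3 inverted output, g4 stuck-at-1, g4 inverted output} — 8 in all.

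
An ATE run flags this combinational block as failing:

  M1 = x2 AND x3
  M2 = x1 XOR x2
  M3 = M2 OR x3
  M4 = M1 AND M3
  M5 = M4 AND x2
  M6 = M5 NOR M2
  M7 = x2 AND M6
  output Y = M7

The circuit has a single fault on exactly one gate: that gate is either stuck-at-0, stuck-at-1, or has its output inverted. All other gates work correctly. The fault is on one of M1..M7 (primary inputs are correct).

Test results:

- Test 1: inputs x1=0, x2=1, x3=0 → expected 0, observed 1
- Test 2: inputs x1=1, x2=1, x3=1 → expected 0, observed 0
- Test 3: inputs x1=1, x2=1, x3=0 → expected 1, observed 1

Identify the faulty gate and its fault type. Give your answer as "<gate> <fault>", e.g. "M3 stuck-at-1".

Fault-free values for test 1 (x1=0, x2=1, x3=0): M1=0, M2=1, M3=1, M4=0, M5=0, M6=0, M7=0, giving Y=0. Observed 1.
Test 1: faults giving observed 1 are {M2 stuck-at-0, M2 inverted output, M6 stuck-at-1, M6 inverted output, M7 stuck-at-1, M7 inverted output}.
Test 2 (x1=1, x2=1, x3=1): fault-free M1=1, M2=0, M3=1, M4=1, M5=1, M6=0, M7=0 → 0; observed 0. Eliminates M6 stuck-at-1, M6 inverted output, M7 stuck-at-1, M7 inverted output.
Test 3 (x1=1, x2=1, x3=0): fault-free M1=0, M2=0, M3=0, M4=0, M5=0, M6=1, M7=1 → 1; observed 1. Eliminates M2 inverted output.
Only M2 stuck-at-0 is consistent with every test.

M2 stuck-at-0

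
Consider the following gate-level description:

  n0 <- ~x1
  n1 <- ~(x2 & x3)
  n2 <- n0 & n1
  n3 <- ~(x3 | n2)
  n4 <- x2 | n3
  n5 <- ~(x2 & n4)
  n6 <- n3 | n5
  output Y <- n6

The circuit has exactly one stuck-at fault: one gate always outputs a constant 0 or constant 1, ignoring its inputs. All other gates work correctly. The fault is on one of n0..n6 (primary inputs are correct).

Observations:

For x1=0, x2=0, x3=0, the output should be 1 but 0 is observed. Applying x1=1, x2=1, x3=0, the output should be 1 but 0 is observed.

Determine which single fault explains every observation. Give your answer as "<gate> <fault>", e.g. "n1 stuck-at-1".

Fault-free values for test 1 (x1=0, x2=0, x3=0): n0=1, n1=1, n2=1, n3=0, n4=0, n5=1, n6=1, giving Y=1. Observed 0.
Test 1: faults giving observed 0 are {n5 stuck-at-0, n6 stuck-at-0}.
Test 2 (x1=1, x2=1, x3=0): fault-free n0=0, n1=1, n2=0, n3=1, n4=1, n5=0, n6=1 → 1; observed 0. Eliminates n5 stuck-at-0.
Only n6 stuck-at-0 is consistent with every test.

n6 stuck-at-0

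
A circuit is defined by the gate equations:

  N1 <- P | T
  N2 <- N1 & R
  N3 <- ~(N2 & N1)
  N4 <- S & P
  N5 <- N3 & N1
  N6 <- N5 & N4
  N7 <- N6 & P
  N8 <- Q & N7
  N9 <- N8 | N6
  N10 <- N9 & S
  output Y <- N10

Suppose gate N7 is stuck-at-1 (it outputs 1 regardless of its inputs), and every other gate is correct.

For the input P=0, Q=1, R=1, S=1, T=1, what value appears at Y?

1

Propagate with N7 forced: N1=1, N2=1, N3=0, N4=0, N5=0, N6=0, N7=1 [stuck-at-1], N8=1, N9=1, N10=1.
So Y = 1. (Without the fault it would be 0.)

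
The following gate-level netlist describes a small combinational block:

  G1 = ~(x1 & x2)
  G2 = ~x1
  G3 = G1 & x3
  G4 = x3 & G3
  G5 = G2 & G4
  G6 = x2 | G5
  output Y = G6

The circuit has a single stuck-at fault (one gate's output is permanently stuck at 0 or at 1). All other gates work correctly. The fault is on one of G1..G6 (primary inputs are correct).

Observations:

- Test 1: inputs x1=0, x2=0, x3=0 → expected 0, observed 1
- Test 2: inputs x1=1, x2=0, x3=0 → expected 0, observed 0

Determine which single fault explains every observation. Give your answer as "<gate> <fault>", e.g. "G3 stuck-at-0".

G4 stuck-at-1

Fault-free values for test 1 (x1=0, x2=0, x3=0): G1=1, G2=1, G3=0, G4=0, G5=0, G6=0, giving Y=0. Observed 1.
Test 1: faults giving observed 1 are {G4 stuck-at-1, G5 stuck-at-1, G6 stuck-at-1}.
Test 2 (x1=1, x2=0, x3=0): fault-free G1=1, G2=0, G3=0, G4=0, G5=0, G6=0 → 0; observed 0. Eliminates G5 stuck-at-1, G6 stuck-at-1.
Only G4 stuck-at-1 is consistent with every test.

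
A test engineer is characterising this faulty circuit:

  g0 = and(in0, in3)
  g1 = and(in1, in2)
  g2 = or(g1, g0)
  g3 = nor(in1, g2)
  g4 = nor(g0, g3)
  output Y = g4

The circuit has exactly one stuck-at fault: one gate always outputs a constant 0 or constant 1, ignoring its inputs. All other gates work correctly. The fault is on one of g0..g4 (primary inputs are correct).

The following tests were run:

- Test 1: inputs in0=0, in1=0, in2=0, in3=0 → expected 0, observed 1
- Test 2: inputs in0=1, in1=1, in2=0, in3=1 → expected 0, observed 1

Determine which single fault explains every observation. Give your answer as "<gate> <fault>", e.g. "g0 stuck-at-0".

g4 stuck-at-1

Fault-free values for test 1 (in0=0, in1=0, in2=0, in3=0): g0=0, g1=0, g2=0, g3=1, g4=0, giving Y=0. Observed 1.
Test 1: faults giving observed 1 are {g1 stuck-at-1, g2 stuck-at-1, g3 stuck-at-0, g4 stuck-at-1}.
Test 2 (in0=1, in1=1, in2=0, in3=1): fault-free g0=1, g1=0, g2=1, g3=0, g4=0 → 0; observed 1. Eliminates g1 stuck-at-1, g2 stuck-at-1, g3 stuck-at-0.
Only g4 stuck-at-1 is consistent with every test.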